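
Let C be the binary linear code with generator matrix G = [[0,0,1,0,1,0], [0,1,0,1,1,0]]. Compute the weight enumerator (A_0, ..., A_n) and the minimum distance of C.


Weight distribution: A_0 = 1, A_2 = 1, A_3 = 2. Minimum distance d = 2.

Enumerate all 2^2 = 4 messages m ∈ F_2^2.
For each, compute codeword c = mG in F_2^6, then tally its weight.
  m = 00 → c = 000000, weight = 0.
  m = 10 → c = 001010, weight = 2.
  m = 01 → c = 010110, weight = 3.
  m = 11 → c = 011100, weight = 3.
Tally weights:
  weight 0: 1 codewords.
  weight 2: 1 codewords.
  weight 3: 2 codewords.
Minimum distance d = smallest w > 0 with A_w > 0 = 2.
Sanity: Σ A_w = 4 = 2^2 = 4 ✓.


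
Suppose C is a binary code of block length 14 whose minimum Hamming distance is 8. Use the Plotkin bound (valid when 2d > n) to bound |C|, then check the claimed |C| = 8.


Plotkin bound M ≤ 8; given |C| = 8 ≤ bound (satisfied).

Check applicability: 2d = 16, n = 14.
2d − n = 2 > 0, so Plotkin applies.
Compute d/(2d−n) = 8/2 ≈ 4.0000.
⌊d/(2d−n)⌋ = 4.
Plotkin bound: M ≤ 2·4 = 8.
Given |C| = 8, check: satisfied.
This |C| is at the Plotkin bound.


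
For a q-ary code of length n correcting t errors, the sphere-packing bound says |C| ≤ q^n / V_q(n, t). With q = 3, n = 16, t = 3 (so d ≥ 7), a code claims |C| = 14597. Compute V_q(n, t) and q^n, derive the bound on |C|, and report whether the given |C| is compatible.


V_q(n, t) = 4993, q^n = 43046721, Hamming bound = 8621, |C| = 14597 > bound (violated).

Step 1: Compute V_q(n, t) = Σ_{j=0}^3 C(n, j) (q−1)^j.
  j = 0: C(16,0)·(2)^0 = 1·1 = 1.
  j = 1: C(16,1)·(2)^1 = 16·2 = 32.
  j = 2: C(16,2)·(2)^2 = 120·4 = 480.
  j = 3: C(16,3)·(2)^3 = 560·8 = 4480.
  V_q(n, t) = 1 + 32 + 480 + 4480 = 4993.
Step 2: q^n = 3^16 = 43046721.
Step 3: Hamming bound ⌊q^n / V_q(n,t)⌋ = ⌊43046721/4993⌋ = 8621.
Step 4: Compare |C| = 14597 to 8621: violated.
The claimed |C| lies above the Hamming bound, so no 3-ary code of length 16 with d ≥ 7 can have 14597 codewords.


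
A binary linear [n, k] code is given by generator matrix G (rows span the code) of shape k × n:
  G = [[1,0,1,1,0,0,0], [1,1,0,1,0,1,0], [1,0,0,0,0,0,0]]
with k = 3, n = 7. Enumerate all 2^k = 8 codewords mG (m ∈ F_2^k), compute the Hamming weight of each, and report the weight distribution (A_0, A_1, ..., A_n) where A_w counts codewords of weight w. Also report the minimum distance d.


Weight distribution: A_0 = 1, A_1 = 1, A_2 = 1, A_3 = 3, A_4 = 2. Minimum distance d = 1.

Enumerate all 2^3 = 8 messages m ∈ F_2^3.
For each, compute codeword c = mG in F_2^7, then tally its weight.
  m = 000 → c = 0000000, weight = 0.
  m = 100 → c = 1011000, weight = 3.
  m = 010 → c = 1101010, weight = 4.
  m = 110 → c = 0110010, weight = 3.
  m = 001 → c = 1000000, weight = 1.
  m = 101 → c = 0011000, weight = 2.
  m = 011 → c = 0101010, weight = 3.
  m = 111 → c = 1110010, weight = 4.
Tally weights:
  weight 0: 1 codewords.
  weight 1: 1 codewords.
  weight 2: 1 codewords.
  weight 3: 3 codewords.
  weight 4: 2 codewords.
Minimum distance d = smallest w > 0 with A_w > 0 = 1.
Sanity: Σ A_w = 8 = 2^3 = 8 ✓.


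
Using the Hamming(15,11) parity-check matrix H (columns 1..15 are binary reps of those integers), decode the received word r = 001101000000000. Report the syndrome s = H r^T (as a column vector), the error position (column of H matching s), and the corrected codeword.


s = (0, 0, 0, 1)^T, error position = 1, corrected codeword c = 101101000000000

Compute s = H r^T mod 2 one row at a time:
  s_1 = 0 + 0 + 0 + 0 + 0 + 0 + 0 + 0 = 0 ≡ 0 (mod 2).
  s_2 = 1 + 0 + 1 + 0 + 0 + 0 + 0 + 0 = 2 ≡ 0 (mod 2).
  s_3 = 0 + 1 + 1 + 0 + 0 + 0 + 0 + 0 = 2 ≡ 0 (mod 2).
  s_4 = 0 + 1 + 0 + 0 + 0 + 0 + 0 + 0 = 1 ≡ 1 (mod 2).
s = (0, 0, 0, 1)^T — this equals column 1 of H (binary 0001), so error is at position 1.
Correct: flip bit 1 of r = 001101000000000 to get c = 101101000000000.


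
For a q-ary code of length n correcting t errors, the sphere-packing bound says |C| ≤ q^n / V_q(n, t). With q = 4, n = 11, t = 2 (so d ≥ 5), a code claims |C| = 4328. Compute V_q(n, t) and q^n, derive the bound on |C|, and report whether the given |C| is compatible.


V_q(n, t) = 529, q^n = 4194304, Hamming bound = 7928, |C| = 4328 ≤ bound (satisfied).

Step 1: Compute V_q(n, t) = Σ_{j=0}^2 C(n, j) (q−1)^j.
  j = 0: C(11,0)·(3)^0 = 1·1 = 1.
  j = 1: C(11,1)·(3)^1 = 11·3 = 33.
  j = 2: C(11,2)·(3)^2 = 55·9 = 495.
  V_q(n, t) = 1 + 33 + 495 = 529.
Step 2: q^n = 4^11 = 4194304.
Step 3: Hamming bound ⌊q^n / V_q(n,t)⌋ = ⌊4194304/529⌋ = 7928.
Step 4: Compare |C| = 4328 to 7928: satisfied.
The claimed |C| lies below the Hamming bound.


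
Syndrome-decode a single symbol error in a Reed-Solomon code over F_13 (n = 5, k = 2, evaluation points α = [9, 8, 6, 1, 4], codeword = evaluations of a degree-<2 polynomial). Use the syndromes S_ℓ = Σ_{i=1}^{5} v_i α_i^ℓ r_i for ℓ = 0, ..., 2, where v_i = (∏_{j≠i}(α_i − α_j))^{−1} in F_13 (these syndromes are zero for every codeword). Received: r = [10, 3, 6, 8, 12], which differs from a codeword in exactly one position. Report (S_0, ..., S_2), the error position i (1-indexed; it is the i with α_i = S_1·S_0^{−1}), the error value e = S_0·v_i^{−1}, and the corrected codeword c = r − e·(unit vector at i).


S = (9, 7, 4), error at position 2, error magnitude e = 3, c = [10, 0, 6, 8, 12].

Step 1: column multipliers v_i = (∏_{j≠i}(α_i − α_j))^{−1} mod 13.
  i = 1 (α = 9): (9−8)(9−6)(9−1)(9−4) = 1·3·8·5 = 120 ≡ 3, so v_1 = 3^{−1} = 9 (mod 13).
  i = 2 (α = 8): (8−9)(8−6)(8−1)(8−4) = (−1)·2·7·4 = −56 ≡ 9, so v_2 = 9^{−1} = 3 (mod 13).
  i = 3 (α = 6): (6−9)(6−8)(6−1)(6−4) = (−3)·(−2)·5·2 = 60 ≡ 8, so v_3 = 8^{−1} = 5 (mod 13).
  i = 4 (α = 1): (1−9)(1−8)(1−6)(1−4) = (−8)·(−7)·(−5)·(−3) = 840 ≡ 8, so v_4 = 8^{−1} = 5 (mod 13).
  i = 5 (α = 4): (4−9)(4−8)(4−6)(4−1) = (−5)·(−4)·(−2)·3 = −120 ≡ 10, so v_5 = 10^{−1} = 4 (mod 13).
  v = [9, 3, 5, 5, 4].
Step 2: syndromes of r = [10, 3, 6, 8, 12] (all sums mod 13).
  S_0 = Σ v_i r_i = 9·10 + 3·3 + 5·6 + 5·8 + 4·12 = 217 ≡ 9.
  S_1 = Σ v_i α_i r_i = 9·9·10 + 3·8·3 + 5·6·6 + 5·1·8 + 4·4·12 = 1294 ≡ 7.
  α_i^2 mod 13 = [3, 12, 10, 1, 3].
  S_2 = Σ v_i α_i^2 r_i = 9·3·10 + 3·12·3 + 5·10·6 + 5·1·8 + 4·3·12 = 862 ≡ 4.
  S = (9, 7, 4) ≠ 0, so r is not a codeword (an error is present).
Step 3: locate the error. For a single error e at position i, S_ℓ = v_i·e·α_i^ℓ, so α_err = S_1/S_0.
  S_0^{−1} = 9^{−1} = 3 (mod 13), so α_err = 7·3 = 21 ≡ 8 = α_2. Error position i = 2.
  Consistency check: S_2/S_1 = 4·2 = 8 ≡ 8 = α_err ✓ (single-error assumption holds).
Step 4: error magnitude e = S_0/v_2 = S_0·∏_{j≠2}(α_2 − α_j) = 9·9 = 81 ≡ 3 (mod 13).
Step 5: correct position 2: c_2 = r_2 − e = 3 − 3 ≡ 0 (mod 13). Hence c = [10, 0, 6, 8, 12].
  Check: interpolating c through the α_i gives m(x) = 11 + 10·x (degree < 2) with m(α_i) = c_i for every i, so c is indeed a codeword.


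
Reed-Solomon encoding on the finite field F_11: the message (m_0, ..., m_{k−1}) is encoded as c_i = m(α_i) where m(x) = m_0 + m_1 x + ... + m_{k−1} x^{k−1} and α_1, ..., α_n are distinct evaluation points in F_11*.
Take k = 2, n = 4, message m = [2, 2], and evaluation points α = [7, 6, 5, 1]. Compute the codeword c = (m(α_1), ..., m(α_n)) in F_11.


c = [5, 3, 1, 4]

Message polynomial: m(x) = 2 + 2·x (mod 11).
For each evaluation point α_i, compute m(α_i) mod 11:
  α_1 = 7: Horner steps 2 → 5, so m(7) = 5.
  α_2 = 6: Horner steps 2 → 3, so m(6) = 3.
  α_3 = 5: Horner steps 2 → 1, so m(5) = 1.
  α_4 = 1: Horner steps 2 → 4, so m(1) = 4.
Codeword c = [5, 3, 1, 4] ∈ F_11^4.


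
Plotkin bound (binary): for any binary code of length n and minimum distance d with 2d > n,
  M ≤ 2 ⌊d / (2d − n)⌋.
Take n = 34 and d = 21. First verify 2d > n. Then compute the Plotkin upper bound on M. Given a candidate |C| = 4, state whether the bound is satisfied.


Plotkin bound M ≤ 4; given |C| = 4 ≤ bound (satisfied).

Check applicability: 2d = 42, n = 34.
2d − n = 8 > 0, so Plotkin applies.
Compute d/(2d−n) = 21/8 ≈ 2.6250.
⌊d/(2d−n)⌋ = 2.
Plotkin bound: M ≤ 2·2 = 4.
Given |C| = 4, check: satisfied.
This |C| is at the Plotkin bound.


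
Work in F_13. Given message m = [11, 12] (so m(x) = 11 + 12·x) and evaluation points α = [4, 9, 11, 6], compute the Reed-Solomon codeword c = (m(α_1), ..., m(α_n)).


c = [7, 2, 0, 5]

Message polynomial: m(x) = 11 + 12·x (mod 13).
For each evaluation point α_i, compute m(α_i) mod 13:
  α_1 = 4: Horner steps 12 → 7, so m(4) = 7.
  α_2 = 9: Horner steps 12 → 2, so m(9) = 2.
  α_3 = 11: Horner steps 12 → 0, so m(11) = 0.
  α_4 = 6: Horner steps 12 → 5, so m(6) = 5.
Codeword c = [7, 2, 0, 5] ∈ F_13^4.


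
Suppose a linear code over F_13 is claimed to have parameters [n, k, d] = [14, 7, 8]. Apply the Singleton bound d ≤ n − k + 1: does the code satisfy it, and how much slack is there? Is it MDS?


Singleton RHS = n − k + 1 = 8, slack = 0, bound satisfied, MDS.

Singleton bound: d ≤ n − k + 1.
Here n = 14, k = 7, so n − k + 1 = 8.
Given d = 8, check d ≤ 8: YES.
Slack = (n − k + 1) − d = 0.
The code is MDS (slack = 0).
Description: the claimed parameters are [14, 7, 8]_13; such a code would be MDS (meets Singleton bound).


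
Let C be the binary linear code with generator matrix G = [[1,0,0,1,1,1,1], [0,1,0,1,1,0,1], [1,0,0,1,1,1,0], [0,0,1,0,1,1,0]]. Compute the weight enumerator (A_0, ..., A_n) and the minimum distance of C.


Weight distribution: A_0 = 1, A_1 = 1, A_3 = 4, A_4 = 7, A_5 = 3. Minimum distance d = 1.

Enumerate all 2^4 = 16 messages m ∈ F_2^4.
For each, compute codeword c = mG in F_2^7, then tally its weight.
  m = 0000 → c = 0000000, weight = 0.
  m = 1000 → c = 1001111, weight = 5.
  m = 0100 → c = 0101101, weight = 4.
  m = 1100 → c = 1100010, weight = 3.
  m = 0010 → c = 1001110, weight = 4.
  m = 1010 → c = 0000001, weight = 1.
  m = 0110 → c = 1100011, weight = 4.
  m = 1110 → c = 0101100, weight = 3.
  m = 0001 → c = 0010110, weight = 3.
  m = 1001 → c = 1011001, weight = 4.
  m = 0101 → c = 0111011, weight = 5.
  m = 1101 → c = 1110100, weight = 4.
  m = 0011 → c = 1011000, weight = 3.
  m = 1011 → c = 0010111, weight = 4.
  m = 0111 → c = 1110101, weight = 5.
  m = 1111 → c = 0111010, weight = 4.
Tally weights:
  weight 0: 1 codewords.
  weight 1: 1 codewords.
  weight 3: 4 codewords.
  weight 4: 7 codewords.
  weight 5: 3 codewords.
Minimum distance d = smallest w > 0 with A_w > 0 = 1.
Sanity: Σ A_w = 16 = 2^4 = 16 ✓.


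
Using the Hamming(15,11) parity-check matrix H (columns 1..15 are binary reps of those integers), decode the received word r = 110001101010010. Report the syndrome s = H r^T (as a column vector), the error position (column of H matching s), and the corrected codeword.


s = (1, 1, 1, 0)^T, error position = 14, corrected codeword c = 110001101010000

Compute s = H r^T mod 2 one row at a time:
  s_1 = 0 + 1 + 0 + 1 + 0 + 0 + 1 + 0 = 3 ≡ 1 (mod 2).
  s_2 = 0 + 0 + 1 + 1 + 0 + 0 + 1 + 0 = 3 ≡ 1 (mod 2).
  s_3 = 1 + 0 + 1 + 1 + 0 + 1 + 1 + 0 = 5 ≡ 1 (mod 2).
  s_4 = 1 + 0 + 0 + 1 + 1 + 1 + 0 + 0 = 4 ≡ 0 (mod 2).
s = (1, 1, 1, 0)^T — this equals column 14 of H (binary 1110), so error is at position 14.
Correct: flip bit 14 of r = 110001101010010 to get c = 110001101010000.


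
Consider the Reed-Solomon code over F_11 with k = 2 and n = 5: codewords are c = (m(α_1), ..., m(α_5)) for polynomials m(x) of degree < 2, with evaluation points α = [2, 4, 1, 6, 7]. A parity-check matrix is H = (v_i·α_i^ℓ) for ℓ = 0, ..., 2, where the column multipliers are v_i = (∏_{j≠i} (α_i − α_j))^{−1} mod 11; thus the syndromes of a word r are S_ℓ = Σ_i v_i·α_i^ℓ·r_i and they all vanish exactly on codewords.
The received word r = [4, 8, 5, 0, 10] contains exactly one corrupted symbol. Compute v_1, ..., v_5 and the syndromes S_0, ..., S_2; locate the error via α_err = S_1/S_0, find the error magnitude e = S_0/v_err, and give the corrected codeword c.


S = (2, 8, 10), error at position 2, error magnitude e = 6, c = [4, 2, 5, 0, 10].

Step 1: column multipliers v_i = (∏_{j≠i}(α_i − α_j))^{−1} mod 11.
  i = 1 (α = 2): (2−4)(2−1)(2−6)(2−7) = (−2)·1·(−4)·(−5) = −40 ≡ 4, so v_1 = 4^{−1} = 3 (mod 11).
  i = 2 (α = 4): (4−2)(4−1)(4−6)(4−7) = 2·3·(−2)·(−3) = 36 ≡ 3, so v_2 = 3^{−1} = 4 (mod 11).
  i = 3 (α = 1): (1−2)(1−4)(1−6)(1−7) = (−1)·(−3)·(−5)·(−6) = 90 ≡ 2, so v_3 = 2^{−1} = 6 (mod 11).
  i = 4 (α = 6): (6−2)(6−4)(6−1)(6−7) = 4·2·5·(−1) = −40 ≡ 4, so v_4 = 4^{−1} = 3 (mod 11).
  i = 5 (α = 7): (7−2)(7−4)(7−1)(7−6) = 5·3·6·1 = 90 ≡ 2, so v_5 = 2^{−1} = 6 (mod 11).
  v = [3, 4, 6, 3, 6].
Step 2: syndromes of r = [4, 8, 5, 0, 10] (all sums mod 11).
  S_0 = Σ v_i r_i = 3·4 + 4·8 + 6·5 + 3·0 + 6·10 = 134 ≡ 2.
  S_1 = Σ v_i α_i r_i = 3·2·4 + 4·4·8 + 6·1·5 + 3·6·0 + 6·7·10 = 602 ≡ 8.
  α_i^2 mod 11 = [4, 5, 1, 3, 5].
  S_2 = Σ v_i α_i^2 r_i = 3·4·4 + 4·5·8 + 6·1·5 + 3·3·0 + 6·5·10 = 538 ≡ 10.
  S = (2, 8, 10) ≠ 0, so r is not a codeword (an error is present).
Step 3: locate the error. For a single error e at position i, S_ℓ = v_i·e·α_i^ℓ, so α_err = S_1/S_0.
  S_0^{−1} = 2^{−1} = 6 (mod 11), so α_err = 8·6 = 48 ≡ 4 = α_2. Error position i = 2.
  Consistency check: S_2/S_1 = 10·7 = 70 ≡ 4 = α_err ✓ (single-error assumption holds).
Step 4: error magnitude e = S_0/v_2 = S_0·∏_{j≠2}(α_2 − α_j) = 2·3 = 6 ≡ 6 (mod 11).
Step 5: correct position 2: c_2 = r_2 − e = 8 − 6 ≡ 2 (mod 11). Hence c = [4, 2, 5, 0, 10].
  Check: interpolating c through the α_i gives m(x) = 6 + 10·x (degree < 2) with m(α_i) = c_i for every i, so c is indeed a codeword.


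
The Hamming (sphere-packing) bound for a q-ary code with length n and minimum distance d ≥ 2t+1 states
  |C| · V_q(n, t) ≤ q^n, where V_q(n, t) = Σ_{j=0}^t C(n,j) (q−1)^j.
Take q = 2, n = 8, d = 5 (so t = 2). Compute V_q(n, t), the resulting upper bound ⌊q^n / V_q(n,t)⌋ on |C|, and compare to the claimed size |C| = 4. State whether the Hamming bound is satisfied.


V_q(n, t) = 37, q^n = 256, Hamming bound = 6, |C| = 4 ≤ bound (satisfied).

Step 1: Compute V_q(n, t) = Σ_{j=0}^2 C(n, j) (q−1)^j.
  j = 0: C(8,0)·(1)^0 = 1·1 = 1.
  j = 1: C(8,1)·(1)^1 = 8·1 = 8.
  j = 2: C(8,2)·(1)^2 = 28·1 = 28.
  V_q(n, t) = 1 + 8 + 28 = 37.
Step 2: q^n = 2^8 = 256.
Step 3: Hamming bound ⌊q^n / V_q(n,t)⌋ = ⌊256/37⌋ = 6.
Step 4: Compare |C| = 4 to 6: satisfied.
The claimed |C| lies below the Hamming bound.


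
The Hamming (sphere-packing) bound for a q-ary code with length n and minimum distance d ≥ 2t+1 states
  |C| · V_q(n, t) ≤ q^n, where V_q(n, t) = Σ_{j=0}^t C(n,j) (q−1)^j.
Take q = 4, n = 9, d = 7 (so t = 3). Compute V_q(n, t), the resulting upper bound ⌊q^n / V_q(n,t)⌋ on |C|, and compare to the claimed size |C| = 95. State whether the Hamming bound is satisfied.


V_q(n, t) = 2620, q^n = 262144, Hamming bound = 100, |C| = 95 ≤ bound (satisfied).

Step 1: Compute V_q(n, t) = Σ_{j=0}^3 C(n, j) (q−1)^j.
  j = 0: C(9,0)·(3)^0 = 1·1 = 1.
  j = 1: C(9,1)·(3)^1 = 9·3 = 27.
  j = 2: C(9,2)·(3)^2 = 36·9 = 324.
  j = 3: C(9,3)·(3)^3 = 84·27 = 2268.
  V_q(n, t) = 1 + 27 + 324 + 2268 = 2620.
Step 2: q^n = 4^9 = 262144.
Step 3: Hamming bound ⌊q^n / V_q(n,t)⌋ = ⌊262144/2620⌋ = 100.
Step 4: Compare |C| = 95 to 100: satisfied.
The claimed |C| lies below the Hamming bound.


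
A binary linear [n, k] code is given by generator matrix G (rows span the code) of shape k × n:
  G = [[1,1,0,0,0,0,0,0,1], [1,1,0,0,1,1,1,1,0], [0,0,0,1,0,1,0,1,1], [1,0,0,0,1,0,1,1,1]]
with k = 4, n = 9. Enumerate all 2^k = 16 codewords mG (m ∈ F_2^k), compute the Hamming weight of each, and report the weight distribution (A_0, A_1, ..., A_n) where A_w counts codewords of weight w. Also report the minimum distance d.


Weight distribution: A_0 = 1, A_2 = 1, A_3 = 4, A_4 = 3, A_5 = 4, A_6 = 3. Minimum distance d = 2.

Enumerate all 2^4 = 16 messages m ∈ F_2^4.
For each, compute codeword c = mG in F_2^9, then tally its weight.
  m = 0000 → c = 000000000, weight = 0.
  m = 1000 → c = 110000001, weight = 3.
  m = 0100 → c = 110011110, weight = 6.
  m = 1100 → c = 000011111, weight = 5.
  m = 0010 → c = 000101011, weight = 4.
  m = 1010 → c = 110101010, weight = 5.
  m = 0110 → c = 110110101, weight = 6.
  m = 1110 → c = 000110100, weight = 3.
  m = 0001 → c = 100010111, weight = 5.
  m = 1001 → c = 010010110, weight = 4.
  m = 0101 → c = 010001001, weight = 3.
  m = 1101 → c = 100001000, weight = 2.
  m = 0011 → c = 100111100, weight = 5.
  m = 1011 → c = 010111101, weight = 6.
  m = 0111 → c = 010100010, weight = 3.
  m = 1111 → c = 100100011, weight = 4.
Tally weights:
  weight 0: 1 codewords.
  weight 2: 1 codewords.
  weight 3: 4 codewords.
  weight 4: 3 codewords.
  weight 5: 4 codewords.
  weight 6: 3 codewords.
Minimum distance d = smallest w > 0 with A_w > 0 = 2.
Sanity: Σ A_w = 16 = 2^4 = 16 ✓.


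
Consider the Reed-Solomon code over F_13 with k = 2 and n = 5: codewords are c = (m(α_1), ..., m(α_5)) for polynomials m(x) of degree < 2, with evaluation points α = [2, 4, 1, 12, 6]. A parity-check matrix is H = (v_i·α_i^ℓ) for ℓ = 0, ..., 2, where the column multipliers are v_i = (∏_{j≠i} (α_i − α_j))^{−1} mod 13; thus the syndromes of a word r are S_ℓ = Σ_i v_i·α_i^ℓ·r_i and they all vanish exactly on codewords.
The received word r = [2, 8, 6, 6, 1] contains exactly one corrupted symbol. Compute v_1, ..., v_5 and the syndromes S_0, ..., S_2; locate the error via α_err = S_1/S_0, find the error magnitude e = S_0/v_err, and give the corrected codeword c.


S = (8, 8, 8), error at position 3, error magnitude e = 7, c = [2, 8, 12, 6, 1].

Step 1: column multipliers v_i = (∏_{j≠i}(α_i − α_j))^{−1} mod 13.
  i = 1 (α = 2): (2−4)(2−1)(2−12)(2−6) = (−2)·1·(−10)·(−4) = −80 ≡ 11, so v_1 = 11^{−1} = 6 (mod 13).
  i = 2 (α = 4): (4−2)(4−1)(4−12)(4−6) = 2·3·(−8)·(−2) = 96 ≡ 5, so v_2 = 5^{−1} = 8 (mod 13).
  i = 3 (α = 1): (1−2)(1−4)(1−12)(1−6) = (−1)·(−3)·(−11)·(−5) = 165 ≡ 9, so v_3 = 9^{−1} = 3 (mod 13).
  i = 4 (α = 12): (12−2)(12−4)(12−1)(12−6) = 10·8·11·6 = 5280 ≡ 2, so v_4 = 2^{−1} = 7 (mod 13).
  i = 5 (α = 6): (6−2)(6−4)(6−1)(6−12) = 4·2·5·(−6) = −240 ≡ 7, so v_5 = 7^{−1} = 2 (mod 13).
  v = [6, 8, 3, 7, 2].
Step 2: syndromes of r = [2, 8, 6, 6, 1] (all sums mod 13).
  S_0 = Σ v_i r_i = 6·2 + 8·8 + 3·6 + 7·6 + 2·1 = 138 ≡ 8.
  S_1 = Σ v_i α_i r_i = 6·2·2 + 8·4·8 + 3·1·6 + 7·12·6 + 2·6·1 = 814 ≡ 8.
  α_i^2 mod 13 = [4, 3, 1, 1, 10].
  S_2 = Σ v_i α_i^2 r_i = 6·4·2 + 8·3·8 + 3·1·6 + 7·1·6 + 2·10·1 = 320 ≡ 8.
  S = (8, 8, 8) ≠ 0, so r is not a codeword (an error is present).
Step 3: locate the error. For a single error e at position i, S_ℓ = v_i·e·α_i^ℓ, so α_err = S_1/S_0.
  S_0^{−1} = 8^{−1} = 5 (mod 13), so α_err = 8·5 = 40 ≡ 1 = α_3. Error position i = 3.
  Consistency check: S_2/S_1 = 8·5 = 40 ≡ 1 = α_err ✓ (single-error assumption holds).
Step 4: error magnitude e = S_0/v_3 = S_0·∏_{j≠3}(α_3 − α_j) = 8·9 = 72 ≡ 7 (mod 13).
Step 5: correct position 3: c_3 = r_3 − e = 6 − 7 ≡ 12 (mod 13). Hence c = [2, 8, 12, 6, 1].
  Check: interpolating c through the α_i gives m(x) = 9 + 3·x (degree < 2) with m(α_i) = c_i for every i, so c is indeed a codeword.


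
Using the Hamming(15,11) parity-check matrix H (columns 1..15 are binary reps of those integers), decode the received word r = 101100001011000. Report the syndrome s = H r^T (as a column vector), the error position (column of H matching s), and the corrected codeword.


s = (1, 0, 0, 0)^T, error position = 8, corrected codeword c = 101100011011000

Compute s = H r^T mod 2 one row at a time:
  s_1 = 0 + 1 + 0 + 1 + 1 + 0 + 0 + 0 = 3 ≡ 1 (mod 2).
  s_2 = 1 + 0 + 0 + 0 + 1 + 0 + 0 + 0 = 2 ≡ 0 (mod 2).
  s_3 = 0 + 1 + 0 + 0 + 0 + 1 + 0 + 0 = 2 ≡ 0 (mod 2).
  s_4 = 1 + 1 + 0 + 0 + 1 + 1 + 0 + 0 = 4 ≡ 0 (mod 2).
s = (1, 0, 0, 0)^T — this equals column 8 of H (binary 1000), so error is at position 8.
Correct: flip bit 8 of r = 101100001011000 to get c = 101100011011000.


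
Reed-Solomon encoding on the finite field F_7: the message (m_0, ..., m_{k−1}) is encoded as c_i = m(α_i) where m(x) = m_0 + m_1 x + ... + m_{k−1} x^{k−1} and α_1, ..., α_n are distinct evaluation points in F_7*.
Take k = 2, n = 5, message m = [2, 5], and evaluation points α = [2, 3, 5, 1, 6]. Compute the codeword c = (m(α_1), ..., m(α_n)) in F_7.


c = [5, 3, 6, 0, 4]

Message polynomial: m(x) = 2 + 5·x (mod 7).
For each evaluation point α_i, compute m(α_i) mod 7:
  α_1 = 2: Horner steps 5 → 5, so m(2) = 5.
  α_2 = 3: Horner steps 5 → 3, so m(3) = 3.
  α_3 = 5: Horner steps 5 → 6, so m(5) = 6.
  α_4 = 1: Horner steps 5 → 0, so m(1) = 0.
  α_5 = 6: Horner steps 5 → 4, so m(6) = 4.
Codeword c = [5, 3, 6, 0, 4] ∈ F_7^5.


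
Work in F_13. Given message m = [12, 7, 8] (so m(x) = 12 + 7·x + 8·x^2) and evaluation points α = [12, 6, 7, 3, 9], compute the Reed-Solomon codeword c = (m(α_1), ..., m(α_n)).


c = [0, 4, 11, 1, 8]

Message polynomial: m(x) = 12 + 7·x + 8·x^2 (mod 13).
For each evaluation point α_i, compute m(α_i) mod 13:
  α_1 = 12: Horner steps 8 → 12 → 0, so m(12) = 0.
  α_2 = 6: Horner steps 8 → 3 → 4, so m(6) = 4.
  α_3 = 7: Horner steps 8 → 11 → 11, so m(7) = 11.
  α_4 = 3: Horner steps 8 → 5 → 1, so m(3) = 1.
  α_5 = 9: Horner steps 8 → 1 → 8, so m(9) = 8.
Codeword c = [0, 4, 11, 1, 8] ∈ F_13^5.


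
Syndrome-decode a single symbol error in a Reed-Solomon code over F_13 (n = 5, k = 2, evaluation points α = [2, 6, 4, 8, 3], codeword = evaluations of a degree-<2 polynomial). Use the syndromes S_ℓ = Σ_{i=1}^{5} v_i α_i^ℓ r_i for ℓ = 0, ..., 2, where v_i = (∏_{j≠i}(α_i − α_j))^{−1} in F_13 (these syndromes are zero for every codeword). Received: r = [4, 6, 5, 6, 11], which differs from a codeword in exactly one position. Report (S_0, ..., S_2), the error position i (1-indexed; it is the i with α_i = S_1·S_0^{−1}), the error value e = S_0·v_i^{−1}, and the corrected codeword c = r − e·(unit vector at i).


S = (2, 3, 11), error at position 4, error magnitude e = 12, c = [4, 6, 5, 7, 11].

Step 1: column multipliers v_i = (∏_{j≠i}(α_i − α_j))^{−1} mod 13.
  i = 1 (α = 2): (2−6)(2−4)(2−8)(2−3) = (−4)·(−2)·(−6)·(−1) = 48 ≡ 9, so v_1 = 9^{−1} = 3 (mod 13).
  i = 2 (α = 6): (6−2)(6−4)(6−8)(6−3) = 4·2·(−2)·3 = −48 ≡ 4, so v_2 = 4^{−1} = 10 (mod 13).
  i = 3 (α = 4): (4−2)(4−6)(4−8)(4−3) = 2·(−2)·(−4)·1 = 16 ≡ 3, so v_3 = 3^{−1} = 9 (mod 13).
  i = 4 (α = 8): (8−2)(8−6)(8−4)(8−3) = 6·2·4·5 = 240 ≡ 6, so v_4 = 6^{−1} = 11 (mod 13).
  i = 5 (α = 3): (3−2)(3−6)(3−4)(3−8) = 1·(−3)·(−1)·(−5) = −15 ≡ 11, so v_5 = 11^{−1} = 6 (mod 13).
  v = [3, 10, 9, 11, 6].
Step 2: syndromes of r = [4, 6, 5, 6, 11] (all sums mod 13).
  S_0 = Σ v_i r_i = 3·4 + 10·6 + 9·5 + 11·6 + 6·11 = 249 ≡ 2.
  S_1 = Σ v_i α_i r_i = 3·2·4 + 10·6·6 + 9·4·5 + 11·8·6 + 6·3·11 = 1290 ≡ 3.
  α_i^2 mod 13 = [4, 10, 3, 12, 9].
  S_2 = Σ v_i α_i^2 r_i = 3·4·4 + 10·10·6 + 9·3·5 + 11·12·6 + 6·9·11 = 2169 ≡ 11.
  S = (2, 3, 11) ≠ 0, so r is not a codeword (an error is present).
Step 3: locate the error. For a single error e at position i, S_ℓ = v_i·e·α_i^ℓ, so α_err = S_1/S_0.
  S_0^{−1} = 2^{−1} = 7 (mod 13), so α_err = 3·7 = 21 ≡ 8 = α_4. Error position i = 4.
  Consistency check: S_2/S_1 = 11·9 = 99 ≡ 8 = α_err ✓ (single-error assumption holds).
Step 4: error magnitude e = S_0/v_4 = S_0·∏_{j≠4}(α_4 − α_j) = 2·6 = 12 ≡ 12 (mod 13).
Step 5: correct position 4: c_4 = r_4 − e = 6 − 12 ≡ 7 (mod 13). Hence c = [4, 6, 5, 7, 11].
  Check: interpolating c through the α_i gives m(x) = 3 + 7·x (degree < 2) with m(α_i) = c_i for every i, so c is indeed a codeword.


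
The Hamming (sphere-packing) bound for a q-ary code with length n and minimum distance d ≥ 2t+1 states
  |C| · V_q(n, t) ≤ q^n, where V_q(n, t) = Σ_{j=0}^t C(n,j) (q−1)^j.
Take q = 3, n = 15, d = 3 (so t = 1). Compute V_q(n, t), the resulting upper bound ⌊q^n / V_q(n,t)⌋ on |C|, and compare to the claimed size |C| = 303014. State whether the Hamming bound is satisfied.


V_q(n, t) = 31, q^n = 14348907, Hamming bound = 462867, |C| = 303014 ≤ bound (satisfied).

Step 1: Compute V_q(n, t) = Σ_{j=0}^1 C(n, j) (q−1)^j.
  j = 0: C(15,0)·(2)^0 = 1·1 = 1.
  j = 1: C(15,1)·(2)^1 = 15·2 = 30.
  V_q(n, t) = 1 + 30 = 31.
Step 2: q^n = 3^15 = 14348907.
Step 3: Hamming bound ⌊q^n / V_q(n,t)⌋ = ⌊14348907/31⌋ = 462867.
Step 4: Compare |C| = 303014 to 462867: satisfied.
The claimed |C| lies below the Hamming bound.


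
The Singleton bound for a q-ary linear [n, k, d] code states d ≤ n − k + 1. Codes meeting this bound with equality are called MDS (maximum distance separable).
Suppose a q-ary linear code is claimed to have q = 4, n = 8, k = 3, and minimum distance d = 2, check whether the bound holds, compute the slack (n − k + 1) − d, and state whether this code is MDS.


Singleton RHS = n − k + 1 = 6, slack = 4, bound satisfied, not MDS.

Singleton bound: d ≤ n − k + 1.
Here n = 8, k = 3, so n − k + 1 = 6.
Given d = 2, check d ≤ 6: YES.
Slack = (n − k + 1) − d = 4.
The code is NOT MDS (slack = 4 > 0).
Description: the claimed parameters are [8, 3, 2]_4; such a code would be non-MDS.


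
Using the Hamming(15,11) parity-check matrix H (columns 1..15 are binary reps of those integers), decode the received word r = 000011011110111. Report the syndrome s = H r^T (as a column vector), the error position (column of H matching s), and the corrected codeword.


s = (1, 1, 1, 1)^T, error position = 15, corrected codeword c = 000011011110110

Compute s = H r^T mod 2 one row at a time:
  s_1 = 1 + 1 + 1 + 1 + 0 + 1 + 1 + 1 = 7 ≡ 1 (mod 2).
  s_2 = 0 + 1 + 1 + 0 + 0 + 1 + 1 + 1 = 5 ≡ 1 (mod 2).
  s_3 = 0 + 0 + 1 + 0 + 1 + 1 + 1 + 1 = 5 ≡ 1 (mod 2).
  s_4 = 0 + 0 + 1 + 0 + 1 + 1 + 1 + 1 = 5 ≡ 1 (mod 2).
s = (1, 1, 1, 1)^T — this equals column 15 of H (binary 1111), so error is at position 15.
Correct: flip bit 15 of r = 000011011110111 to get c = 000011011110110.


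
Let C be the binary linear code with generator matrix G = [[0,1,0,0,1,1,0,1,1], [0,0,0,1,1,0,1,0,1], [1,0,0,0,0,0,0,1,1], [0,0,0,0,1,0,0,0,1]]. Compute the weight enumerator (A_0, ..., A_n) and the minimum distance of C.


Weight distribution: A_0 = 1, A_2 = 2, A_3 = 3, A_4 = 3, A_5 = 4, A_6 = 2, A_7 = 1. Minimum distance d = 2.

Enumerate all 2^4 = 16 messages m ∈ F_2^4.
For each, compute codeword c = mG in F_2^9, then tally its weight.
  m = 0000 → c = 000000000, weight = 0.
  m = 1000 → c = 010011011, weight = 5.
  m = 0100 → c = 000110101, weight = 4.
  m = 1100 → c = 010101110, weight = 5.
  m = 0010 → c = 100000011, weight = 3.
  m = 1010 → c = 110011000, weight = 4.
  m = 0110 → c = 100110110, weight = 5.
  m = 1110 → c = 110101101, weight = 6.
  m = 0001 → c = 000010001, weight = 2.
  m = 1001 → c = 010001010, weight = 3.
  m = 0101 → c = 000100100, weight = 2.
  m = 1101 → c = 010111111, weight = 7.
  m = 0011 → c = 100010010, weight = 3.
  m = 1011 → c = 110001001, weight = 4.
  m = 0111 → c = 100100111, weight = 5.
  m = 1111 → c = 110111100, weight = 6.
Tally weights:
  weight 0: 1 codewords.
  weight 2: 2 codewords.
  weight 3: 3 codewords.
  weight 4: 3 codewords.
  weight 5: 4 codewords.
  weight 6: 2 codewords.
  weight 7: 1 codewords.
Minimum distance d = smallest w > 0 with A_w > 0 = 2.
Sanity: Σ A_w = 16 = 2^4 = 16 ✓.


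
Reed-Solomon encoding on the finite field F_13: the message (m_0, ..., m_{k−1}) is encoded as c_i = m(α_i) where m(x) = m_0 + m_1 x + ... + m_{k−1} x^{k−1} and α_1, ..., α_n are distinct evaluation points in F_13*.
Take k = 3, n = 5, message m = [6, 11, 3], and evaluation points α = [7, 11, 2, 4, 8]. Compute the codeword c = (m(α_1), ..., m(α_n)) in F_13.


c = [9, 9, 1, 7, 0]

Message polynomial: m(x) = 6 + 11·x + 3·x^2 (mod 13).
For each evaluation point α_i, compute m(α_i) mod 13:
  α_1 = 7: Horner steps 3 → 6 → 9, so m(7) = 9.
  α_2 = 11: Horner steps 3 → 5 → 9, so m(11) = 9.
  α_3 = 2: Horner steps 3 → 4 → 1, so m(2) = 1.
  α_4 = 4: Horner steps 3 → 10 → 7, so m(4) = 7.
  α_5 = 8: Horner steps 3 → 9 → 0, so m(8) = 0.
Codeword c = [9, 9, 1, 7, 0] ∈ F_13^5.


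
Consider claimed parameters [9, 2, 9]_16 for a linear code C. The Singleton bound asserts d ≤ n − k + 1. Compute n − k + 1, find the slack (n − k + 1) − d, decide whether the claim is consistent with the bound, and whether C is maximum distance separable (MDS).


Singleton RHS = n − k + 1 = 8, slack = -1, bound violated (no such code; not MDS).

Singleton bound: d ≤ n − k + 1.
Here n = 9, k = 2, so n − k + 1 = 8.
Given d = 9, check d ≤ 8: NO.
Slack = (n − k + 1) − d = -1.
The slack is negative: d = 9 exceeds n − k + 1 = 8 by 1, so the Singleton bound is violated and no linear [9, 2, 9]_16 code can exist. In particular it is not MDS (MDS requires d = n − k + 1 exactly).
Description: the claimed parameters are [9, 2, 9]_16; such a code would be impossible (violates the Singleton bound).


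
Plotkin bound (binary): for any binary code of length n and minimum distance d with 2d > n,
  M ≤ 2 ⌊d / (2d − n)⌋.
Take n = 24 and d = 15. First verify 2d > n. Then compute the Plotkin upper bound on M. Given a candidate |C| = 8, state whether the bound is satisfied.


Plotkin bound M ≤ 4; given |C| = 8 > bound (violated).

Check applicability: 2d = 30, n = 24.
2d − n = 6 > 0, so Plotkin applies.
Compute d/(2d−n) = 15/6 ≈ 2.5000.
⌊d/(2d−n)⌋ = 2.
Plotkin bound: M ≤ 2·2 = 4.
Given |C| = 8, check: VIOLATED.
This |C| is above the Plotkin bound, so no binary code with n = 24, d = 15 and 8 codewords exists.


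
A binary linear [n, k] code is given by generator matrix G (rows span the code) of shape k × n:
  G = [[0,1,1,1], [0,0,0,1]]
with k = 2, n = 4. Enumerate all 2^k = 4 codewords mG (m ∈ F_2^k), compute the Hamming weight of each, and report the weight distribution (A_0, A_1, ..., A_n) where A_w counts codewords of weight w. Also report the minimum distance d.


Weight distribution: A_0 = 1, A_1 = 1, A_2 = 1, A_3 = 1. Minimum distance d = 1.

Enumerate all 2^2 = 4 messages m ∈ F_2^2.
For each, compute codeword c = mG in F_2^4, then tally its weight.
  m = 00 → c = 0000, weight = 0.
  m = 10 → c = 0111, weight = 3.
  m = 01 → c = 0001, weight = 1.
  m = 11 → c = 0110, weight = 2.
Tally weights:
  weight 0: 1 codewords.
  weight 1: 1 codewords.
  weight 2: 1 codewords.
  weight 3: 1 codewords.
Minimum distance d = smallest w > 0 with A_w > 0 = 1.
Sanity: Σ A_w = 4 = 2^2 = 4 ✓.


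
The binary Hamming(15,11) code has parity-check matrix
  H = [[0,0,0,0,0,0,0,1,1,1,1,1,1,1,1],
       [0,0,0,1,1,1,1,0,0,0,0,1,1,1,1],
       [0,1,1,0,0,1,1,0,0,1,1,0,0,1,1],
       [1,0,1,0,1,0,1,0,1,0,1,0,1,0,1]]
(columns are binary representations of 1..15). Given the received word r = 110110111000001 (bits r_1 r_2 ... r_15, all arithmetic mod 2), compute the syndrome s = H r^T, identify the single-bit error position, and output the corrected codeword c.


s = (1, 0, 1, 1)^T, error position = 11, corrected codeword c = 110110111010001

Compute s = H r^T mod 2 one row at a time:
  s_1 = 1 + 1 + 0 + 0 + 0 + 0 + 0 + 1 = 3 ≡ 1 (mod 2).
  s_2 = 1 + 1 + 0 + 1 + 0 + 0 + 0 + 1 = 4 ≡ 0 (mod 2).
  s_3 = 1 + 0 + 0 + 1 + 0 + 0 + 0 + 1 = 3 ≡ 1 (mod 2).
  s_4 = 1 + 0 + 1 + 1 + 1 + 0 + 0 + 1 = 5 ≡ 1 (mod 2).
s = (1, 0, 1, 1)^T — this equals column 11 of H (binary 1011), so error is at position 11.
Correct: flip bit 11 of r = 110110111000001 to get c = 110110111010001.


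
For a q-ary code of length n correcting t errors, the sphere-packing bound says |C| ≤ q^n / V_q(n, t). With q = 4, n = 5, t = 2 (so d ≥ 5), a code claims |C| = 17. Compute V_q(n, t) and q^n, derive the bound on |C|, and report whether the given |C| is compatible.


V_q(n, t) = 106, q^n = 1024, Hamming bound = 9, |C| = 17 > bound (violated).

Step 1: Compute V_q(n, t) = Σ_{j=0}^2 C(n, j) (q−1)^j.
  j = 0: C(5,0)·(3)^0 = 1·1 = 1.
  j = 1: C(5,1)·(3)^1 = 5·3 = 15.
  j = 2: C(5,2)·(3)^2 = 10·9 = 90.
  V_q(n, t) = 1 + 15 + 90 = 106.
Step 2: q^n = 4^5 = 1024.
Step 3: Hamming bound ⌊q^n / V_q(n,t)⌋ = ⌊1024/106⌋ = 9.
Step 4: Compare |C| = 17 to 9: violated.
The claimed |C| lies above the Hamming bound, so no 4-ary code of length 5 with d ≥ 5 can have 17 codewords.


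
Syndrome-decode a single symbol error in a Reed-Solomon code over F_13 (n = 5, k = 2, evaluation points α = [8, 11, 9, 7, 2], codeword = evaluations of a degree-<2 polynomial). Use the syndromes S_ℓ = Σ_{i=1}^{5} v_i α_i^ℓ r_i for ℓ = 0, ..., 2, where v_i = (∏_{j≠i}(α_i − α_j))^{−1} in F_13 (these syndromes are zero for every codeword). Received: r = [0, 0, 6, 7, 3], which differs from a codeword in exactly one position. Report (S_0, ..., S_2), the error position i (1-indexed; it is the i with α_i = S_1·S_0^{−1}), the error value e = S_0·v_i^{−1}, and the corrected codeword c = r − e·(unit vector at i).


S = (1, 11, 4), error at position 2, error magnitude e = 8, c = [0, 5, 6, 7, 3].

Step 1: column multipliers v_i = (∏_{j≠i}(α_i − α_j))^{−1} mod 13.
  i = 1 (α = 8): (8−11)(8−9)(8−7)(8−2) = (−3)·(−1)·1·6 = 18 ≡ 5, so v_1 = 5^{−1} = 8 (mod 13).
  i = 2 (α = 11): (11−8)(11−9)(11−7)(11−2) = 3·2·4·9 = 216 ≡ 8, so v_2 = 8^{−1} = 5 (mod 13).
  i = 3 (α = 9): (9−8)(9−11)(9−7)(9−2) = 1·(−2)·2·7 = −28 ≡ 11, so v_3 = 11^{−1} = 6 (mod 13).
  i = 4 (α = 7): (7−8)(7−11)(7−9)(7−2) = (−1)·(−4)·(−2)·5 = −40 ≡ 12, so v_4 = 12^{−1} = 12 (mod 13).
  i = 5 (α = 2): (2−8)(2−11)(2−9)(2−7) = (−6)·(−9)·(−7)·(−5) = 1890 ≡ 5, so v_5 = 5^{−1} = 8 (mod 13).
  v = [8, 5, 6, 12, 8].
Step 2: syndromes of r = [0, 0, 6, 7, 3] (all sums mod 13).
  S_0 = Σ v_i r_i = 8·0 + 5·0 + 6·6 + 12·7 + 8·3 = 144 ≡ 1.
  S_1 = Σ v_i α_i r_i = 8·8·0 + 5·11·0 + 6·9·6 + 12·7·7 + 8·2·3 = 960 ≡ 11.
  α_i^2 mod 13 = [12, 4, 3, 10, 4].
  S_2 = Σ v_i α_i^2 r_i = 8·12·0 + 5·4·0 + 6·3·6 + 12·10·7 + 8·4·3 = 1044 ≡ 4.
  S = (1, 11, 4) ≠ 0, so r is not a codeword (an error is present).
Step 3: locate the error. For a single error e at position i, S_ℓ = v_i·e·α_i^ℓ, so α_err = S_1/S_0.
  S_0^{−1} = 1^{−1} = 1 (mod 13), so α_err = 11·1 = 11 ≡ 11 = α_2. Error position i = 2.
  Consistency check: S_2/S_1 = 4·6 = 24 ≡ 11 = α_err ✓ (single-error assumption holds).
Step 4: error magnitude e = S_0/v_2 = S_0·∏_{j≠2}(α_2 − α_j) = 1·8 = 8 ≡ 8 (mod 13).
Step 5: correct position 2: c_2 = r_2 − e = 0 − 8 ≡ 5 (mod 13). Hence c = [0, 5, 6, 7, 3].
  Check: interpolating c through the α_i gives m(x) = 4 + 6·x (degree < 2) with m(α_i) = c_i for every i, so c is indeed a codeword.


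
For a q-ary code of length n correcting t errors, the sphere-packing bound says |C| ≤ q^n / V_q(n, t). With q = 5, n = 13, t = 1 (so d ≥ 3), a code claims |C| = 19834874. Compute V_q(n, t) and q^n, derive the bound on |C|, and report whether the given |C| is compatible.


V_q(n, t) = 53, q^n = 1220703125, Hamming bound = 23032134, |C| = 19834874 ≤ bound (satisfied).

Step 1: Compute V_q(n, t) = Σ_{j=0}^1 C(n, j) (q−1)^j.
  j = 0: C(13,0)·(4)^0 = 1·1 = 1.
  j = 1: C(13,1)·(4)^1 = 13·4 = 52.
  V_q(n, t) = 1 + 52 = 53.
Step 2: q^n = 5^13 = 1220703125.
Step 3: Hamming bound ⌊q^n / V_q(n,t)⌋ = ⌊1220703125/53⌋ = 23032134.
Step 4: Compare |C| = 19834874 to 23032134: satisfied.
The claimed |C| lies below the Hamming bound.


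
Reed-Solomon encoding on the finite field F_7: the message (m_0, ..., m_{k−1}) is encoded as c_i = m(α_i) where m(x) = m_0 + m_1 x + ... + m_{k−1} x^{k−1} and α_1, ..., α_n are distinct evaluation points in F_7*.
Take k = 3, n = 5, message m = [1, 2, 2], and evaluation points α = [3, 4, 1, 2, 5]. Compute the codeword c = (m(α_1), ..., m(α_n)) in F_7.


c = [4, 6, 5, 6, 5]

Message polynomial: m(x) = 1 + 2·x + 2·x^2 (mod 7).
For each evaluation point α_i, compute m(α_i) mod 7:
  α_1 = 3: Horner steps 2 → 1 → 4, so m(3) = 4.
  α_2 = 4: Horner steps 2 → 3 → 6, so m(4) = 6.
  α_3 = 1: Horner steps 2 → 4 → 5, so m(1) = 5.
  α_4 = 2: Horner steps 2 → 6 → 6, so m(2) = 6.
  α_5 = 5: Horner steps 2 → 5 → 5, so m(5) = 5.
Codeword c = [4, 6, 5, 6, 5] ∈ F_7^5.


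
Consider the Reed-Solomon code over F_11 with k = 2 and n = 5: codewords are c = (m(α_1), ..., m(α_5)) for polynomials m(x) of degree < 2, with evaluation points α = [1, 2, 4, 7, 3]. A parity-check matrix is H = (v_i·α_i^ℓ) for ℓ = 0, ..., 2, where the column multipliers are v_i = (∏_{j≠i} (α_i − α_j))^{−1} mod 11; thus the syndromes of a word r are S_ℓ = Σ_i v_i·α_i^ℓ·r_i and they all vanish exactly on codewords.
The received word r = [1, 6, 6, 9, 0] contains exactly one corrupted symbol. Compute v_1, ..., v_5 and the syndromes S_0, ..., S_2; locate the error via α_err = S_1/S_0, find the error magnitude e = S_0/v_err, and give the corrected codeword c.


S = (3, 1, 4), error at position 3, error magnitude e = 1, c = [1, 6, 5, 9, 0].

Step 1: column multipliers v_i = (∏_{j≠i}(α_i − α_j))^{−1} mod 11.
  i = 1 (α = 1): (1−2)(1−4)(1−7)(1−3) = (−1)·(−3)·(−6)·(−2) = 36 ≡ 3, so v_1 = 3^{−1} = 4 (mod 11).
  i = 2 (α = 2): (2−1)(2−4)(2−7)(2−3) = 1·(−2)·(−5)·(−1) = −10 ≡ 1, so v_2 = 1^{−1} = 1 (mod 11).
  i = 3 (α = 4): (4−1)(4−2)(4−7)(4−3) = 3·2·(−3)·1 = −18 ≡ 4, so v_3 = 4^{−1} = 3 (mod 11).
  i = 4 (α = 7): (7−1)(7−2)(7−4)(7−3) = 6·5·3·4 = 360 ≡ 8, so v_4 = 8^{−1} = 7 (mod 11).
  i = 5 (α = 3): (3−1)(3−2)(3−4)(3−7) = 2·1·(−1)·(−4) = 8 ≡ 8, so v_5 = 8^{−1} = 7 (mod 11).
  v = [4, 1, 3, 7, 7].
Step 2: syndromes of r = [1, 6, 6, 9, 0] (all sums mod 11).
  S_0 = Σ v_i r_i = 4·1 + 1·6 + 3·6 + 7·9 + 7·0 = 91 ≡ 3.
  S_1 = Σ v_i α_i r_i = 4·1·1 + 1·2·6 + 3·4·6 + 7·7·9 + 7·3·0 = 529 ≡ 1.
  α_i^2 mod 11 = [1, 4, 5, 5, 9].
  S_2 = Σ v_i α_i^2 r_i = 4·1·1 + 1·4·6 + 3·5·6 + 7·5·9 + 7·9·0 = 433 ≡ 4.
  S = (3, 1, 4) ≠ 0, so r is not a codeword (an error is present).
Step 3: locate the error. For a single error e at position i, S_ℓ = v_i·e·α_i^ℓ, so α_err = S_1/S_0.
  S_0^{−1} = 3^{−1} = 4 (mod 11), so α_err = 1·4 = 4 ≡ 4 = α_3. Error position i = 3.
  Consistency check: S_2/S_1 = 4·1 = 4 ≡ 4 = α_err ✓ (single-error assumption holds).
Step 4: error magnitude e = S_0/v_3 = S_0·∏_{j≠3}(α_3 − α_j) = 3·4 = 12 ≡ 1 (mod 11).
Step 5: correct position 3: c_3 = r_3 − e = 6 − 1 ≡ 5 (mod 11). Hence c = [1, 6, 5, 9, 0].
  Check: interpolating c through the α_i gives m(x) = 7 + 5·x (degree < 2) with m(α_i) = c_i for every i, so c is indeed a codeword.


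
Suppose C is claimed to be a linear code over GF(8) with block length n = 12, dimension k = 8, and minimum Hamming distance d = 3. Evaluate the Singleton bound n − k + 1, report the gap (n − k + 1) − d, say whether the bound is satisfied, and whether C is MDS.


Singleton RHS = n − k + 1 = 5, slack = 2, bound satisfied, not MDS.

Singleton bound: d ≤ n − k + 1.
Here n = 12, k = 8, so n − k + 1 = 5.
Given d = 3, check d ≤ 5: YES.
Slack = (n − k + 1) − d = 2.
The code is NOT MDS (slack = 2 > 0).
Description: the claimed parameters are [12, 8, 3]_8; such a code would be non-MDS.
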